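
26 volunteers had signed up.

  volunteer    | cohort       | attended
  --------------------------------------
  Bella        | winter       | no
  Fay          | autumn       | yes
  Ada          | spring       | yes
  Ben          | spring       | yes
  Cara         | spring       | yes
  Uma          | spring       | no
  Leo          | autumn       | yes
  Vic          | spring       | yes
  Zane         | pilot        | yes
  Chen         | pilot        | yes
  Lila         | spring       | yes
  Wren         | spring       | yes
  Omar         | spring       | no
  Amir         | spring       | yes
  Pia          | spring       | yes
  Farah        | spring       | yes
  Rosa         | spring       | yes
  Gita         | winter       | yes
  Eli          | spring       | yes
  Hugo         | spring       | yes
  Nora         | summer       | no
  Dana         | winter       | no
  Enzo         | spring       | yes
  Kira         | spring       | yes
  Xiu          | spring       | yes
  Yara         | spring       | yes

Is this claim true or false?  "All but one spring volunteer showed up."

False

Truth condition: |A ∖ B| = 1.
|A| = 18, |A ∩ B| = 16, |A ∖ B| = 2.
|A ∖ B| = 2, so the statement is false.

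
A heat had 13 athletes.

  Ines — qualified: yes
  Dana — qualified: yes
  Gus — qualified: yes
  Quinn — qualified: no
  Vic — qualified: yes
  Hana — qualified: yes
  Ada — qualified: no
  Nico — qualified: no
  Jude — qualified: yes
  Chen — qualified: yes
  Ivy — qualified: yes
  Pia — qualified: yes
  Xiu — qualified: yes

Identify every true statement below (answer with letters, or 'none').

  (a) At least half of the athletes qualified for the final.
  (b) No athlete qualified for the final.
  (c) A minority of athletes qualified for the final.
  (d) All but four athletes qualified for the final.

|A| = 13, |A ∩ B| = 10, |A ∖ B| = 3.
(a) |A ∩ B| ≥ |A ∖ B|: holds.
(b) A ∩ B = ∅ (|A ∩ B| = 0): fails.
(c) |A ∩ B| < |A ∖ B|: fails.
(d) |A ∖ B| = 4: fails.

(a)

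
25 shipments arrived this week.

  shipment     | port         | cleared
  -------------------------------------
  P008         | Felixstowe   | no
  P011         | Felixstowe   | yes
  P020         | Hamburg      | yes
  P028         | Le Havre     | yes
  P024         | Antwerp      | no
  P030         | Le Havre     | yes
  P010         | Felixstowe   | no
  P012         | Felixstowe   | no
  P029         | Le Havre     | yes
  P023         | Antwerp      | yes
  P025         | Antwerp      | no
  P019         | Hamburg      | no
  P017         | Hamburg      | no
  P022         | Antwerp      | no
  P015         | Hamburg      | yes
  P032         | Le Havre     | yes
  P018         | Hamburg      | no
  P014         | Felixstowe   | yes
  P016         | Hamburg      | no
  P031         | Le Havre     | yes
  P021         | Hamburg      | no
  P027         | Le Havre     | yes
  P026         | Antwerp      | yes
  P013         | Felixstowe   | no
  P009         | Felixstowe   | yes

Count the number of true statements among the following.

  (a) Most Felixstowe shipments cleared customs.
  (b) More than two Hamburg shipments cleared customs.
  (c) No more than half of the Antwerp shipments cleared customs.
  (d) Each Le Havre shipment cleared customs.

(a) Felixstowe: |A| = 7, |A ∩ B| = 3; needs |A ∩ B| > |A ∖ B| — false.
(b) Hamburg: |A| = 7, |A ∩ B| = 2; needs |A ∩ B| > 2 — false.
(c) Antwerp: |A| = 5, |A ∩ B| = 2; needs |A ∩ B| ≤ |A ∖ B| — true.
(d) Le Havre: |A| = 6, |A ∩ B| = 6; needs A ⊆ B, i.e. every element of A is in B (|A ∖ B| = 0) — true.

2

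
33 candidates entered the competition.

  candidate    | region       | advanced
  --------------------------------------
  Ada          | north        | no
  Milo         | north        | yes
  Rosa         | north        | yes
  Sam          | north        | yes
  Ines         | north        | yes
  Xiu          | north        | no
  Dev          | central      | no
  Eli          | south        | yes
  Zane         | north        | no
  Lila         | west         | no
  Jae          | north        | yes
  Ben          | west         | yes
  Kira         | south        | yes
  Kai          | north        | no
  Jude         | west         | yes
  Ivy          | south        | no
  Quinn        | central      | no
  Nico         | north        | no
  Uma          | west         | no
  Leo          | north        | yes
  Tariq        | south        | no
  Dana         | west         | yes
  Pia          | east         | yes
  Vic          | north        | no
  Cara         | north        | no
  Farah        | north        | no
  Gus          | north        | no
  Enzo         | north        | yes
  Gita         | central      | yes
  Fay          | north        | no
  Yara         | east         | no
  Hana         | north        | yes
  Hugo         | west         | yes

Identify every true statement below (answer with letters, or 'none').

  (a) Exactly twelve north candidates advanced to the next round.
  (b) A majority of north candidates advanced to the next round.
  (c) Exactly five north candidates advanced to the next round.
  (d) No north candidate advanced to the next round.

none

|A| = 18, |A ∩ B| = 8, |A ∖ B| = 10.
(a) |A ∩ B| = 12: fails.
(b) |A ∩ B| > |A ∖ B|: fails.
(c) |A ∩ B| = 5: fails.
(d) A ∩ B = ∅ (|A ∩ B| = 0): fails.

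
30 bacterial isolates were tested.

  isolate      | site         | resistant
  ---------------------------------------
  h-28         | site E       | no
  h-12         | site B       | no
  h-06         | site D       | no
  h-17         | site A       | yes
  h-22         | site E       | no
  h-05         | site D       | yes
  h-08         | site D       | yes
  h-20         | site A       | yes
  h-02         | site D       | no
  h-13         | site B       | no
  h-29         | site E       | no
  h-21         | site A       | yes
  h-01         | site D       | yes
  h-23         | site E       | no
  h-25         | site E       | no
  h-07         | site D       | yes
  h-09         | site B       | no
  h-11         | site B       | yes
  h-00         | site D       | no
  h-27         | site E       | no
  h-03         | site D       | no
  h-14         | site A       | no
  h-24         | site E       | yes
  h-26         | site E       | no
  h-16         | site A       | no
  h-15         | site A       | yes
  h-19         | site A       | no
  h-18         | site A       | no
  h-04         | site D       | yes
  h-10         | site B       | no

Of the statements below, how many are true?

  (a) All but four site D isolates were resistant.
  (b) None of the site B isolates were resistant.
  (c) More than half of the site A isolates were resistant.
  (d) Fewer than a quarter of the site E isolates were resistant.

(a) site D: |A| = 9, |A ∩ B| = 5; needs |A ∖ B| = 4 — true.
(b) site B: |A| = 5, |A ∩ B| = 1; needs A ∩ B = ∅ (|A ∩ B| = 0) — false.
(c) site A: |A| = 8, |A ∩ B| = 4; needs |A ∩ B| > |A ∖ B| — false.
(d) site E: |A| = 8, |A ∩ B| = 1; needs |A ∩ B| / |A| < 1/4 — true.

2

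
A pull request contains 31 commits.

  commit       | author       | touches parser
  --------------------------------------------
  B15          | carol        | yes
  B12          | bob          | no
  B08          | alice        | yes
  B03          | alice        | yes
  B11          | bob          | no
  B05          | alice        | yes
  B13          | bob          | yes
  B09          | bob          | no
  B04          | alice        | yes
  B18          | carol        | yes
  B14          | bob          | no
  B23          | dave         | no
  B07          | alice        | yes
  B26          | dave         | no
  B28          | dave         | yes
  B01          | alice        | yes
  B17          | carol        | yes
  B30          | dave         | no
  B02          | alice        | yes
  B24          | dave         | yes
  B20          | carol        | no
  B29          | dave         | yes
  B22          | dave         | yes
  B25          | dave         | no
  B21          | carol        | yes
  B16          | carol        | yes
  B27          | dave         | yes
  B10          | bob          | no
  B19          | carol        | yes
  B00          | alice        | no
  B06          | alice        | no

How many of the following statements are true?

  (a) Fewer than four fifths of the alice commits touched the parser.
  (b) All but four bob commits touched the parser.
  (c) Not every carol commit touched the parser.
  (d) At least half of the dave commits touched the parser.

3

(a) alice: |A| = 9, |A ∩ B| = 7; needs |A ∩ B| / |A| < 4/5 — true.
(b) bob: |A| = 6, |A ∩ B| = 1; needs |A ∖ B| = 4 — false.
(c) carol: |A| = 7, |A ∩ B| = 6; needs A ⊄ B (|A ∖ B| ≥ 1) — true.
(d) dave: |A| = 9, |A ∩ B| = 5; needs |A ∩ B| ≥ |A ∖ B| — true.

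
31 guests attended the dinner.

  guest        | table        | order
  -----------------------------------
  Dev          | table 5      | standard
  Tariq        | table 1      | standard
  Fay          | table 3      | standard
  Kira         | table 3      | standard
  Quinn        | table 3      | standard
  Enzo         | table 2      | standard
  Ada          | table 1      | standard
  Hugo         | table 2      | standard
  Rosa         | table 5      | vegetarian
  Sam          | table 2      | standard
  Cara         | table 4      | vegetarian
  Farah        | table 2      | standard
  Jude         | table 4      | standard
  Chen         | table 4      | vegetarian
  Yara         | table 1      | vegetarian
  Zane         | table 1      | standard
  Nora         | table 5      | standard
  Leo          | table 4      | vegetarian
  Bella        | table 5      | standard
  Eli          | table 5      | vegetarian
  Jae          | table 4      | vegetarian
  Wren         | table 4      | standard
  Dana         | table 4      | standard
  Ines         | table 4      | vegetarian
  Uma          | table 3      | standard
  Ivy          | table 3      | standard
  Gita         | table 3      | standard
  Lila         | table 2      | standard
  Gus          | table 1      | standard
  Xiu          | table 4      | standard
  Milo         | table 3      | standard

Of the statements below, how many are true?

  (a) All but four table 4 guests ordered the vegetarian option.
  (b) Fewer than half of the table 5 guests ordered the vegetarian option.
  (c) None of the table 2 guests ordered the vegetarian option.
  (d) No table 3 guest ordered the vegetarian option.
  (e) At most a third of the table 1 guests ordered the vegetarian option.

(a) table 4: |A| = 9, |A ∩ B| = 5; needs |A ∖ B| = 4 — true.
(b) table 5: |A| = 5, |A ∩ B| = 2; needs |A ∩ B| < |A ∖ B| — true.
(c) table 2: |A| = 5, |A ∩ B| = 0; needs A ∩ B = ∅ (|A ∩ B| = 0) — true.
(d) table 3: |A| = 7, |A ∩ B| = 0; needs A ∩ B = ∅ (|A ∩ B| = 0) — true.
(e) table 1: |A| = 5, |A ∩ B| = 1; needs |A ∩ B| / |A| ≤ 1/3 — true.

5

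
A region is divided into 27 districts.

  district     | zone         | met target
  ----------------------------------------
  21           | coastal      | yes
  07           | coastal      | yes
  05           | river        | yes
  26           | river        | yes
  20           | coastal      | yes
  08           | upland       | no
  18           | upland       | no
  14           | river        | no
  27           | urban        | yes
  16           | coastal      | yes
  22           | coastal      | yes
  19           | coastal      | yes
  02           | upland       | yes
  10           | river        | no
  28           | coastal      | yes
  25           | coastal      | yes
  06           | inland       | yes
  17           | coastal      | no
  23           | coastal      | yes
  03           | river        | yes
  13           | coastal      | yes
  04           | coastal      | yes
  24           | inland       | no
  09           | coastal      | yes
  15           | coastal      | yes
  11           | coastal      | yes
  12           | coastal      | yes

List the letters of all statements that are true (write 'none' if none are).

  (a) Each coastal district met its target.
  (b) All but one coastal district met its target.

|A| = 16, |A ∩ B| = 15, |A ∖ B| = 1.
(a) A ⊆ B, i.e. every element of A is in B (|A ∖ B| = 0): fails.
(b) |A ∖ B| = 1: holds.

(b)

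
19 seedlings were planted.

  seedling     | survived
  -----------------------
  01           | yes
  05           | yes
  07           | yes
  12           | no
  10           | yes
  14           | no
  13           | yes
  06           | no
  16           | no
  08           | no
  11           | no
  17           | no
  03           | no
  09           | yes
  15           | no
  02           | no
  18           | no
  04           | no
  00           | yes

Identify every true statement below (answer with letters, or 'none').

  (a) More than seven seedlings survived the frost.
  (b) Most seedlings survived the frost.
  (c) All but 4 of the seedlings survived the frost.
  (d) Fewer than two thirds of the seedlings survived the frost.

|A| = 19, |A ∩ B| = 7, |A ∖ B| = 12.
(a) |A ∩ B| > 7: fails.
(b) |A ∩ B| > |A ∖ B|: fails.
(c) |A ∖ B| = 4: fails.
(d) |A ∩ B| / |A| < 2/3: holds.

(d)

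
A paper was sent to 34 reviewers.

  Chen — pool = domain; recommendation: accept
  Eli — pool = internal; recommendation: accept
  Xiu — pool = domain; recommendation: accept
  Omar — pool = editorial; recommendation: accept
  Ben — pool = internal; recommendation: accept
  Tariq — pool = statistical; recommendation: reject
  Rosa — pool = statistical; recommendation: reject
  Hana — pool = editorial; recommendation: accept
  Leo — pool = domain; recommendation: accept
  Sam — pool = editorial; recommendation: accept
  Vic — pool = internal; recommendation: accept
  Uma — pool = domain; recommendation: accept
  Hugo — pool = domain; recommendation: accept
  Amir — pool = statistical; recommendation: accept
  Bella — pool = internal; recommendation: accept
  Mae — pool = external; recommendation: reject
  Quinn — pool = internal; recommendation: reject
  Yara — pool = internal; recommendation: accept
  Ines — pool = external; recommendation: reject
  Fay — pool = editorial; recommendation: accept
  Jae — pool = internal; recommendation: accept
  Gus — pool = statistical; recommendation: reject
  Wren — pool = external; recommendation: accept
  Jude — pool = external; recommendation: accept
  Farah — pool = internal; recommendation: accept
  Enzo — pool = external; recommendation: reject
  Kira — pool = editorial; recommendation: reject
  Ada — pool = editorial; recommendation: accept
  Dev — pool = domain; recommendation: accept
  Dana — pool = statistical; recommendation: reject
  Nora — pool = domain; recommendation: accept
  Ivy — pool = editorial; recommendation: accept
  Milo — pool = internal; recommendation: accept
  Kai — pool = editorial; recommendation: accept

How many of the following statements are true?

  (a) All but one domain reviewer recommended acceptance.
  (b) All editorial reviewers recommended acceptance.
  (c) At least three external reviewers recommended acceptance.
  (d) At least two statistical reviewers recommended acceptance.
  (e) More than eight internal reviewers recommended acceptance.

(a) domain: |A| = 7, |A ∩ B| = 7; needs |A ∖ B| = 1 — false.
(b) editorial: |A| = 8, |A ∩ B| = 7; needs A ⊆ B, i.e. every element of A is in B (|A ∖ B| = 0) — false.
(c) external: |A| = 5, |A ∩ B| = 2; needs |A ∩ B| ≥ 3 — false.
(d) statistical: |A| = 5, |A ∩ B| = 1; needs |A ∩ B| ≥ 2 — false.
(e) internal: |A| = 9, |A ∩ B| = 8; needs |A ∩ B| > 8 — false.

0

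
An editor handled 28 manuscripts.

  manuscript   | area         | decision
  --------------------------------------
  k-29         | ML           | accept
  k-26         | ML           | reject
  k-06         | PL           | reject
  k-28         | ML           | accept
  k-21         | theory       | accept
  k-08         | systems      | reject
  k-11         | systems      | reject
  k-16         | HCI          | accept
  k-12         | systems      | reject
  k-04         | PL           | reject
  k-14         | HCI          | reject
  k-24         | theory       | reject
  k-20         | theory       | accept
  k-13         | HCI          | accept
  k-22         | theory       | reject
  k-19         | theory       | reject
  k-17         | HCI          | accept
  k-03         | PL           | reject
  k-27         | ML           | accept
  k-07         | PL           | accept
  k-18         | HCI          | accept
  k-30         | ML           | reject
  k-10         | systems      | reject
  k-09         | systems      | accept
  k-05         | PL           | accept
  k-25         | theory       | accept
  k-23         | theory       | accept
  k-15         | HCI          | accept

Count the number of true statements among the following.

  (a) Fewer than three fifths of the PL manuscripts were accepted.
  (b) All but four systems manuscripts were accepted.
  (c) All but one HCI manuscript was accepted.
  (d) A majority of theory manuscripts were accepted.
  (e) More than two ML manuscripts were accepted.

(a) PL: |A| = 5, |A ∩ B| = 2; needs |A ∩ B| / |A| < 3/5 — true.
(b) systems: |A| = 5, |A ∩ B| = 1; needs |A ∖ B| = 4 — true.
(c) HCI: |A| = 6, |A ∩ B| = 5; needs |A ∖ B| = 1 — true.
(d) theory: |A| = 7, |A ∩ B| = 4; needs |A ∩ B| > |A ∖ B| — true.
(e) ML: |A| = 5, |A ∩ B| = 3; needs |A ∩ B| > 2 — true.

5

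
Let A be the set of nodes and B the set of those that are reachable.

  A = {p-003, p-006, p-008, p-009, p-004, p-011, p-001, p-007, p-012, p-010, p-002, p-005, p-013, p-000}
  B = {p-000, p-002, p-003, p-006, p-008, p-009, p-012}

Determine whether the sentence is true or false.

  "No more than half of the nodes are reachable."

True

The determiner here denotes the relation: |A ∩ B| ≤ |A ∖ B|.
A (the restrictor) = {p-003, p-006, p-008, p-009, p-004, p-011, p-001, p-007, p-012, p-010, p-002, p-005, p-013, p-000}, |A| = 14.
A ∩ B = {p-003, p-006, p-008, p-009, p-012, p-002, p-000}, so |A ∩ B| = 7.
A ∖ B = {p-004, p-011, p-001, p-007, p-010, p-005, p-013}, so |A ∖ B| = 7.
7 = 7, so the statement is true.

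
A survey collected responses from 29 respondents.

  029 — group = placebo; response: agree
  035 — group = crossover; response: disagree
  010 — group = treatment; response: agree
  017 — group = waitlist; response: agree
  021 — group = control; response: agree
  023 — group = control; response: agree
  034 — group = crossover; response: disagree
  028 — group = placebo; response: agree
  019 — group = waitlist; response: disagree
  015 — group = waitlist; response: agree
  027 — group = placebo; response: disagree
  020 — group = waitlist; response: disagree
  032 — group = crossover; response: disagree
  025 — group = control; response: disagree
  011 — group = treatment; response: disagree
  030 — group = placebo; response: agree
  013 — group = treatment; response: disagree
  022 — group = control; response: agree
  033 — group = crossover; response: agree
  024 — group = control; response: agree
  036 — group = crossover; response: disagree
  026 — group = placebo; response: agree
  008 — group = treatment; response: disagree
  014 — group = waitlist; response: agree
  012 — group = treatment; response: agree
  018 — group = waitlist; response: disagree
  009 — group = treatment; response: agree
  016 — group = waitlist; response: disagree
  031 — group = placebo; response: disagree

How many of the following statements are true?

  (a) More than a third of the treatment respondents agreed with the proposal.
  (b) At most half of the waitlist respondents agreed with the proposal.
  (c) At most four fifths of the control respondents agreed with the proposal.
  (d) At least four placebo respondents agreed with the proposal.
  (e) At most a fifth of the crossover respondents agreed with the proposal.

5

(a) treatment: |A| = 6, |A ∩ B| = 3; needs |A ∩ B| / |A| > 1/3 — true.
(b) waitlist: |A| = 7, |A ∩ B| = 3; needs |A ∩ B| ≤ |A ∖ B| — true.
(c) control: |A| = 5, |A ∩ B| = 4; needs |A ∩ B| / |A| ≤ 4/5 — true.
(d) placebo: |A| = 6, |A ∩ B| = 4; needs |A ∩ B| ≥ 4 — true.
(e) crossover: |A| = 5, |A ∩ B| = 1; needs |A ∩ B| / |A| ≤ 1/5 — true.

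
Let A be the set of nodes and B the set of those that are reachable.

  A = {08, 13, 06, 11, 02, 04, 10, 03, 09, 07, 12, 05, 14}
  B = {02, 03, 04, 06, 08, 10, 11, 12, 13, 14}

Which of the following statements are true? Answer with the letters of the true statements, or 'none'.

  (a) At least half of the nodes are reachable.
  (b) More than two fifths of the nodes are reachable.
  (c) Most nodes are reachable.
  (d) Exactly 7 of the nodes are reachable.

(a), (b), (c)

|A| = 13, |A ∩ B| = 10, |A ∖ B| = 3.
(a) |A ∩ B| ≥ |A ∖ B|: holds.
(b) |A ∩ B| / |A| > 2/5: holds.
(c) |A ∩ B| > |A ∖ B|: holds.
(d) |A ∩ B| = 7: fails.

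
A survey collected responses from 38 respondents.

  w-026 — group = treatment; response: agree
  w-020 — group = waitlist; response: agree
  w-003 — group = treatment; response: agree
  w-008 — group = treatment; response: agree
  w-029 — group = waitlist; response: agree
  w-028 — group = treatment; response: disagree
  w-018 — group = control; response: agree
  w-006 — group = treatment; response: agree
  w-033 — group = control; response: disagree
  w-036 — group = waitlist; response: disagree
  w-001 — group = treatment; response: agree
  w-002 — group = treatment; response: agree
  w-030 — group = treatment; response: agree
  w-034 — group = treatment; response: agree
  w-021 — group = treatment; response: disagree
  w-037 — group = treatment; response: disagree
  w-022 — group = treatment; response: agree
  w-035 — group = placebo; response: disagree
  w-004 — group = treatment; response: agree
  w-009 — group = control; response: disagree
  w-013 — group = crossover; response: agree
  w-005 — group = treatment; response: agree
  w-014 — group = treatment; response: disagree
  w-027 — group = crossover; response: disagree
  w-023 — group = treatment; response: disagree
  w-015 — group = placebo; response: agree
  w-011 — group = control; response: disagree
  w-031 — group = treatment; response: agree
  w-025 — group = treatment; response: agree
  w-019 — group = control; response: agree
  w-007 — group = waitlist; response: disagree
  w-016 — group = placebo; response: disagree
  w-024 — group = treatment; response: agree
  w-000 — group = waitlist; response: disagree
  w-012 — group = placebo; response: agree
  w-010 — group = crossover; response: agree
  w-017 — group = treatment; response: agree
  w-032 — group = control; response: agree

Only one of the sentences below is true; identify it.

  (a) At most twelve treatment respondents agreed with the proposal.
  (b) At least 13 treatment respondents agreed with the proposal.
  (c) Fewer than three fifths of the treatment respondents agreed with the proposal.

(b)

|A| = 20, |A ∩ B| = 15, |A ∖ B| = 5.
(a) requires |A ∩ B| ≤ 12: false.
(b) requires |A ∩ B| ≥ 13: true.
(c) requires |A ∩ B| / |A| < 3/5: false.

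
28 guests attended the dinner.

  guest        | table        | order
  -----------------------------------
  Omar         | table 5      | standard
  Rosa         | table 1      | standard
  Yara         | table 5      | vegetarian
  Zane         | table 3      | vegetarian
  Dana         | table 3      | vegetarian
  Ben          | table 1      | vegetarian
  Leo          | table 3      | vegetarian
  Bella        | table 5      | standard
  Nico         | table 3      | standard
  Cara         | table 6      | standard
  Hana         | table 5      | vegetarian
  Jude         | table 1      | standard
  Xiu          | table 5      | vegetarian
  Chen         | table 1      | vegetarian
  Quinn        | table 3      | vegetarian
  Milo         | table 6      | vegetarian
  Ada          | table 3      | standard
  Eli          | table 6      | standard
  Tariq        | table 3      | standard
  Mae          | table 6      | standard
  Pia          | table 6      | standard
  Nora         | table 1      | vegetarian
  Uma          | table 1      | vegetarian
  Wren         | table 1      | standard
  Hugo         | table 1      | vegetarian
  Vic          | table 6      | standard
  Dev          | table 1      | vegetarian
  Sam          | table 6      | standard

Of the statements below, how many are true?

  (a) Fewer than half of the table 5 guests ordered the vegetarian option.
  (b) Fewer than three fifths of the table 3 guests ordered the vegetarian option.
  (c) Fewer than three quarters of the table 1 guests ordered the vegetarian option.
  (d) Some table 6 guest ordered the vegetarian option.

(a) table 5: |A| = 5, |A ∩ B| = 3; needs |A ∩ B| < |A ∖ B| — false.
(b) table 3: |A| = 7, |A ∩ B| = 4; needs |A ∩ B| / |A| < 3/5 — true.
(c) table 1: |A| = 9, |A ∩ B| = 6; needs |A ∩ B| / |A| < 3/4 — true.
(d) table 6: |A| = 7, |A ∩ B| = 1; needs A ∩ B ≠ ∅ (|A ∩ B| ≥ 1) — true.

3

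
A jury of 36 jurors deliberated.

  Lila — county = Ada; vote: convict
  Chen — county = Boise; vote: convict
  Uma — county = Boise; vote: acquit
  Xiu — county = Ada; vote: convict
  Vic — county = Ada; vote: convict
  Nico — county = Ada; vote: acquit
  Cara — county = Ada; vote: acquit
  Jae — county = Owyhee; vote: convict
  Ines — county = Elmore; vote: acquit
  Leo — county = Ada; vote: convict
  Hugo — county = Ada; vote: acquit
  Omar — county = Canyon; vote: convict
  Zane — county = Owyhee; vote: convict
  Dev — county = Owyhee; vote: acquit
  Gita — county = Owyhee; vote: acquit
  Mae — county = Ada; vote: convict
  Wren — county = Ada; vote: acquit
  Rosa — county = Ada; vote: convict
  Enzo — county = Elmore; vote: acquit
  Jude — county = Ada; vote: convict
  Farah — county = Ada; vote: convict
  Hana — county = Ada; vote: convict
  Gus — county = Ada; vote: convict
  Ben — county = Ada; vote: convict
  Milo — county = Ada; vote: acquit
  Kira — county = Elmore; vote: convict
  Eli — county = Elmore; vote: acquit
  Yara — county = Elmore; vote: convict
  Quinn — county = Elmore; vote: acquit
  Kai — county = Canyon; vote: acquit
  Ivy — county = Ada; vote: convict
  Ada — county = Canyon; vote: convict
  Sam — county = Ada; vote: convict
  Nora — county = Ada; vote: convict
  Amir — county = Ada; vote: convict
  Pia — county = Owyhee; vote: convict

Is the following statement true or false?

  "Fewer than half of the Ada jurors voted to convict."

False

'Fewer than half of the Ada jurors voted to convict' holds iff |A ∩ B| < |A ∖ B|.
|A| = 20, |A ∩ B| = 15, |A ∖ B| = 5.
15 > 5, so the statement is false.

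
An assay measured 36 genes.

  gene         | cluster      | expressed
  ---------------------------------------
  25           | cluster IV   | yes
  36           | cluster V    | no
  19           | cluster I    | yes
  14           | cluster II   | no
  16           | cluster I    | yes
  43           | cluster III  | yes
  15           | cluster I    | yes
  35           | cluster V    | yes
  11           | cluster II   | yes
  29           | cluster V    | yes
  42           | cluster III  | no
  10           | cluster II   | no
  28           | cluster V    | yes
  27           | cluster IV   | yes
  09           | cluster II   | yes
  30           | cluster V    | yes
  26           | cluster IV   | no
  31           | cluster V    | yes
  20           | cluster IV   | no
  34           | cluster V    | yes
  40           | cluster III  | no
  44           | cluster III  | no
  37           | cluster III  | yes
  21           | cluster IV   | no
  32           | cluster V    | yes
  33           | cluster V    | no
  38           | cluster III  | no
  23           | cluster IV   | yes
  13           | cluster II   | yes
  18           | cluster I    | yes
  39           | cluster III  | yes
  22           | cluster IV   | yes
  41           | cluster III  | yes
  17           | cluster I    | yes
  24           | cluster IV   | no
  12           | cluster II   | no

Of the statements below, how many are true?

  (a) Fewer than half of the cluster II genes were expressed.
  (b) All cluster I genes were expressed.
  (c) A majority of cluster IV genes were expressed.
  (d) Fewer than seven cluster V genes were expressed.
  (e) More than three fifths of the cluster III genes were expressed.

1

(a) cluster II: |A| = 6, |A ∩ B| = 3; needs |A ∩ B| < |A ∖ B| — false.
(b) cluster I: |A| = 5, |A ∩ B| = 5; needs A ⊆ B, i.e. every element of A is in B (|A ∖ B| = 0) — true.
(c) cluster IV: |A| = 8, |A ∩ B| = 4; needs |A ∩ B| > |A ∖ B| — false.
(d) cluster V: |A| = 9, |A ∩ B| = 7; needs |A ∩ B| < 7 — false.
(e) cluster III: |A| = 8, |A ∩ B| = 4; needs |A ∩ B| / |A| > 3/5 — false.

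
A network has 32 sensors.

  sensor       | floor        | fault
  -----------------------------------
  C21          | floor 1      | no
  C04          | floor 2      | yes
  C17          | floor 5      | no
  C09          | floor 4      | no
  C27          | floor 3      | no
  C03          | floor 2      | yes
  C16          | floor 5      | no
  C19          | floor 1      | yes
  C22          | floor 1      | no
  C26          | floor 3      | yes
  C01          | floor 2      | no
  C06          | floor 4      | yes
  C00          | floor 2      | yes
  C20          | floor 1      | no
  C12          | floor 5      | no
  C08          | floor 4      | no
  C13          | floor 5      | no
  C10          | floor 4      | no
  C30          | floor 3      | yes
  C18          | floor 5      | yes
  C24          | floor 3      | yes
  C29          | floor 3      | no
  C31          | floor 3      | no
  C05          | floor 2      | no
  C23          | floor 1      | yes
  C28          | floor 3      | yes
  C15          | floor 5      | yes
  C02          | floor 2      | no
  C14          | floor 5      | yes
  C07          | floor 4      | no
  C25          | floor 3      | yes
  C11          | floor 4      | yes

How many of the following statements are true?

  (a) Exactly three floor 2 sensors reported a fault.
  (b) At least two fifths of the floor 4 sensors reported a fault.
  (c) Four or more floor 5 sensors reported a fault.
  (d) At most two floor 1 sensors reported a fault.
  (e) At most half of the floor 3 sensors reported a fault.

(a) floor 2: |A| = 6, |A ∩ B| = 3; needs |A ∩ B| = 3 — true.
(b) floor 4: |A| = 6, |A ∩ B| = 2; needs |A ∩ B| / |A| ≥ 2/5 — false.
(c) floor 5: |A| = 7, |A ∩ B| = 3; needs |A ∩ B| ≥ 4 — false.
(d) floor 1: |A| = 5, |A ∩ B| = 2; needs |A ∩ B| ≤ 2 — true.
(e) floor 3: |A| = 8, |A ∩ B| = 5; needs |A ∩ B| ≤ |A ∖ B| — false.

2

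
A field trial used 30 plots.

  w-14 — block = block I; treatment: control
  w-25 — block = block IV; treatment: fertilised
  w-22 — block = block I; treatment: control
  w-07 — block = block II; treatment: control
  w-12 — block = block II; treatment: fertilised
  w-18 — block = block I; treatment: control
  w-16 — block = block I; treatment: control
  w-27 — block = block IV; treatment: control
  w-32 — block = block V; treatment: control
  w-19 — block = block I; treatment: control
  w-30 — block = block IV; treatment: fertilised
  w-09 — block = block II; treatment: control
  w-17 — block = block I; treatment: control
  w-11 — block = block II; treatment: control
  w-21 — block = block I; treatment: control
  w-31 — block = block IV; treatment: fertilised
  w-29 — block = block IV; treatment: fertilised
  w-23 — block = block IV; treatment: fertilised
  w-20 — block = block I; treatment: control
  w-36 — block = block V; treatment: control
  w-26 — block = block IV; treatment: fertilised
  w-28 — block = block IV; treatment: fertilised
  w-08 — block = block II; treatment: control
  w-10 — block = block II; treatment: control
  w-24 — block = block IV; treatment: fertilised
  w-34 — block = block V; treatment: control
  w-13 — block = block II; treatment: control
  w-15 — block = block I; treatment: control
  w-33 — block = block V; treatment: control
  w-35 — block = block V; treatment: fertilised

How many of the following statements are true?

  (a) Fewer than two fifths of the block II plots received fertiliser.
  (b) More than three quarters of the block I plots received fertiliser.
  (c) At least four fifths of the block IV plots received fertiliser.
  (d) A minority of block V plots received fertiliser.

3

(a) block II: |A| = 7, |A ∩ B| = 1; needs |A ∩ B| / |A| < 2/5 — true.
(b) block I: |A| = 9, |A ∩ B| = 0; needs |A ∩ B| / |A| > 3/4 — false.
(c) block IV: |A| = 9, |A ∩ B| = 8; needs |A ∩ B| / |A| ≥ 4/5 — true.
(d) block V: |A| = 5, |A ∩ B| = 1; needs |A ∩ B| < |A ∖ B| — true.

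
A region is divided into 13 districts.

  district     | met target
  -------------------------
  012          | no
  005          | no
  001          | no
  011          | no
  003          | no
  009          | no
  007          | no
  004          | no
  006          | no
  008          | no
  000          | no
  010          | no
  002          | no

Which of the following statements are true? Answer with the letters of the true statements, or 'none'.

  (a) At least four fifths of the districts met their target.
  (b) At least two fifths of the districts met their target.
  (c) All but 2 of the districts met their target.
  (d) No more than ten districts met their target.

|A| = 13, |A ∩ B| = 0, |A ∖ B| = 13.
(a) |A ∩ B| / |A| ≥ 4/5: fails.
(b) |A ∩ B| / |A| ≥ 2/5: fails.
(c) |A ∖ B| = 2: fails.
(d) |A ∩ B| ≤ 10: holds.

(d)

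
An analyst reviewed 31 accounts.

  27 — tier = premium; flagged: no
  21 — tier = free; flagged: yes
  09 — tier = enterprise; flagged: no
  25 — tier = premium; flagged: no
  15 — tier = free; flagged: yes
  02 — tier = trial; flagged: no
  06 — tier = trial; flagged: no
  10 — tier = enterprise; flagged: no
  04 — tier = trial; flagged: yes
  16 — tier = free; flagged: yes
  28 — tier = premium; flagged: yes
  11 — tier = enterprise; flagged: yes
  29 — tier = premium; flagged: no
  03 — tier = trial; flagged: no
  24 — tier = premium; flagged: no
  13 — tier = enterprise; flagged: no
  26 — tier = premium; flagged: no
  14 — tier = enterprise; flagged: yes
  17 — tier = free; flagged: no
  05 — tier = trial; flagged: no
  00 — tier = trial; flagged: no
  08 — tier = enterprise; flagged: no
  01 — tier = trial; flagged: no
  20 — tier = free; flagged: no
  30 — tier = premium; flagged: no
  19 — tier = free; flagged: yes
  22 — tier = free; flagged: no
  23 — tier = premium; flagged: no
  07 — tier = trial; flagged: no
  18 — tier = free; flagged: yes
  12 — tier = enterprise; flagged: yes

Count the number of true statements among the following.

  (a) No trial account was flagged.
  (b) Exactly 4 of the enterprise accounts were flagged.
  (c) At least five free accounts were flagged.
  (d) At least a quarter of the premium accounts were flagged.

(a) trial: |A| = 8, |A ∩ B| = 1; needs A ∩ B = ∅ (|A ∩ B| = 0) — false.
(b) enterprise: |A| = 7, |A ∩ B| = 3; needs |A ∩ B| = 4 — false.
(c) free: |A| = 8, |A ∩ B| = 5; needs |A ∩ B| ≥ 5 — true.
(d) premium: |A| = 8, |A ∩ B| = 1; needs |A ∩ B| / |A| ≥ 1/4 — false.

1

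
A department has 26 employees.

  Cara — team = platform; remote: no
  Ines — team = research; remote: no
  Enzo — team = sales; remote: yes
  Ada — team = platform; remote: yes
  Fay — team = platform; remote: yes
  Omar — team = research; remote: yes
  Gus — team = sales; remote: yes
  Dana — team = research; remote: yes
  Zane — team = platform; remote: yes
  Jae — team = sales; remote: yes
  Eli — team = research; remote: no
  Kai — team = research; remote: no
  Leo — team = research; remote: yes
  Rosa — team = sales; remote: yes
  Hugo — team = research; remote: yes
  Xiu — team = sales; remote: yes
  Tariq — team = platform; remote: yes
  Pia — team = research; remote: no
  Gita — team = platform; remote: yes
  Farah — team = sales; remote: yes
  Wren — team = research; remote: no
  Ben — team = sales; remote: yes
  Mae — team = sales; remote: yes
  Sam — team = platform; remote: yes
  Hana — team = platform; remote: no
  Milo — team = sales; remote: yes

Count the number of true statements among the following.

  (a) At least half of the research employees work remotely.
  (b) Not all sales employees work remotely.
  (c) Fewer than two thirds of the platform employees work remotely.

0

(a) research: |A| = 9, |A ∩ B| = 4; needs |A ∩ B| ≥ |A ∖ B| — false.
(b) sales: |A| = 9, |A ∩ B| = 9; needs A ⊄ B (|A ∖ B| ≥ 1) — false.
(c) platform: |A| = 8, |A ∩ B| = 6; needs |A ∩ B| / |A| < 2/3 — false.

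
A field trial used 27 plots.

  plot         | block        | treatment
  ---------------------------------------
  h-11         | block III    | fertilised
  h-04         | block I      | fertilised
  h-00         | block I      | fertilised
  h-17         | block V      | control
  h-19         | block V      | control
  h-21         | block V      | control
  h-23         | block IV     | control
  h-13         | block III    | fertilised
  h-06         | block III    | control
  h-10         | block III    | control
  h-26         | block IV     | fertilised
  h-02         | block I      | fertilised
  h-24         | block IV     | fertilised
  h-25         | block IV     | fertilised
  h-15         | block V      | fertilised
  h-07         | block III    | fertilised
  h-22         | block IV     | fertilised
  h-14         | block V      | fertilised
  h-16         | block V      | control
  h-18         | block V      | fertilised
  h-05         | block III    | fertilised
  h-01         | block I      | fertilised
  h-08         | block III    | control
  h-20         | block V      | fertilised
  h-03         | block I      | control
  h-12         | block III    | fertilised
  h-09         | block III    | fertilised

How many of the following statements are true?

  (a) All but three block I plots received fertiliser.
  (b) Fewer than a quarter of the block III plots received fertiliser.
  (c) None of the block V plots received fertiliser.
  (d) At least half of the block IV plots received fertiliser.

(a) block I: |A| = 5, |A ∩ B| = 4; needs |A ∖ B| = 3 — false.
(b) block III: |A| = 9, |A ∩ B| = 6; needs |A ∩ B| / |A| < 1/4 — false.
(c) block V: |A| = 8, |A ∩ B| = 4; needs A ∩ B = ∅ (|A ∩ B| = 0) — false.
(d) block IV: |A| = 5, |A ∩ B| = 4; needs |A ∩ B| ≥ |A ∖ B| — true.

1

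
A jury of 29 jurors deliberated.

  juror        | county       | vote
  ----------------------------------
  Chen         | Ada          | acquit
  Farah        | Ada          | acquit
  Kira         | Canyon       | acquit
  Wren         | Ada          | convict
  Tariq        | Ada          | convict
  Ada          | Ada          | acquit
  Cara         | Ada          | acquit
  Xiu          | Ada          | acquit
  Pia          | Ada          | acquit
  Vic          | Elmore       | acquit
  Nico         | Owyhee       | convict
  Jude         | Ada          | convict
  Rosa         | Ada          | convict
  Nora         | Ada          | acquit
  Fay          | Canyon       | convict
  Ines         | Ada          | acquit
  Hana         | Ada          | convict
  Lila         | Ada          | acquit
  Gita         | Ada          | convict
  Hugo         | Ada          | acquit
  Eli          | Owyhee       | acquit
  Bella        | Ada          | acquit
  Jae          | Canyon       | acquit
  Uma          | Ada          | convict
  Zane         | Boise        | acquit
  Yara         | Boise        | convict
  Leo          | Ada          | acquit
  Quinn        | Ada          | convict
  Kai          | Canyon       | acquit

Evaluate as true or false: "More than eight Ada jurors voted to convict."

'More than eight Ada jurors voted to convict' holds iff |A ∩ B| > 8.
|A| = 20, |A ∩ B| = 8, |A ∖ B| = 12.
|A ∩ B| = 8, so the statement is false.

False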